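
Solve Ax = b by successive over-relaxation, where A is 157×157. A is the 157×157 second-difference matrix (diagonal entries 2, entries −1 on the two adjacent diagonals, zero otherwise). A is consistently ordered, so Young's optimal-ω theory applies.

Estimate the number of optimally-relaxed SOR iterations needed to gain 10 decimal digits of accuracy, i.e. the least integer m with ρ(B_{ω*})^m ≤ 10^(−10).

n=157: λ(B_J) = 1 − λ(A)/2 = cos(kπ/158); k=1 gives ρ_J = 0.9998023.
1 − cos²(π/158) = sin²(π/158) ⇒ √(1−ρ_J²) = sin(π/158) = 0.0198822.
Young: ω* = 2/(1+√(1−ρ_J²)) = 2/(1+0.0198822) = 2/1.0198822 = 1.9610108.
At ω = 1.9610108 every |λ(B_ω)| = ω−1, so ρ_SOR = 0.9610108.
For 10 digits: m = 10·ln10 / (−ln 0.9610108) = 23.0259/0.0397696 = 578.982; round up → m = 579.

m = 579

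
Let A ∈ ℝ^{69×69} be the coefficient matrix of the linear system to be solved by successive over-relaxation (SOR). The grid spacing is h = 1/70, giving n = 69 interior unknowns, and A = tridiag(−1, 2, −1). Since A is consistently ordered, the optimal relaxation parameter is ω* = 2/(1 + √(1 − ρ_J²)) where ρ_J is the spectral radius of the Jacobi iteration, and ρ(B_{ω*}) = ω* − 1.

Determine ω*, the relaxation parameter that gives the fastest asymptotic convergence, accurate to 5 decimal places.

ω* = 1.91412

B_J for the 69×69 system has eigenvalues cos(kπ/70); ρ_J = cos(π/70) = 0.99899.
1 − cos²(π/70) = sin²(π/70) ⇒ √(1−ρ_J²) = sin(π/70) = 0.044865.
[ω*] 2 ÷ (1 + 0.044865) = 2 ÷ 1.044865 = 1.91412.
[ρ_SOR] ω* − 1 = 0.91412.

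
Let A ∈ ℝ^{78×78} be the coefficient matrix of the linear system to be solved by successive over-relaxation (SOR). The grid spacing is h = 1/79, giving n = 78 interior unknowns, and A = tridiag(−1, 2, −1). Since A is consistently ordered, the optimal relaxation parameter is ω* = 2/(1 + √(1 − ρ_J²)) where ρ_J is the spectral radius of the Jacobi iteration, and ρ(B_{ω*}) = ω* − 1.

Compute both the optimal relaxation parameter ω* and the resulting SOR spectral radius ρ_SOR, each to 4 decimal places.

ω* = 1.9235, ρ_SOR = 0.9235

n=78: λ(B_J) = 1 − λ(A)/2 = cos(kπ/79); k=1 gives ρ_J = 0.9992.
root = sin(π/79) = 0.03976  (since 1−cos² = sin²).
ω* = 2/(1 + 0.03976) = 2/1.03976 = 1.9235.
[ρ_SOR] ω* − 1 = 0.9235.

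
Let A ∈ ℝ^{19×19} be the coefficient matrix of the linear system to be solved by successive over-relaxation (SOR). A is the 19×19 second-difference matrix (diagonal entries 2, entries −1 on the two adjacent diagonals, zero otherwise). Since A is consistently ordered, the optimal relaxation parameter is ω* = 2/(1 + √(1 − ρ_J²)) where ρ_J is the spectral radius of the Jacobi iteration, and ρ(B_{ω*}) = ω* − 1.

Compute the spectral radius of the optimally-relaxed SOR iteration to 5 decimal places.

½·tridiag(1,0,1) at n=19: λ_k = cos(kπ/20); max |λ| at k=1 ⇒ ρ_J = cos(π/20) ≈ 0.98769.
√(1−ρ_J²) simplifies to sin(π/20) = 0.156434.
Then 2/(1+√(1−ρ_J²)) = 2/(1+0.156434); ω* = 2/1.156434 = 1.72945.
ρ_SOR = ω* − 1 ≈ 0.72945.

ρ_SOR = 0.72945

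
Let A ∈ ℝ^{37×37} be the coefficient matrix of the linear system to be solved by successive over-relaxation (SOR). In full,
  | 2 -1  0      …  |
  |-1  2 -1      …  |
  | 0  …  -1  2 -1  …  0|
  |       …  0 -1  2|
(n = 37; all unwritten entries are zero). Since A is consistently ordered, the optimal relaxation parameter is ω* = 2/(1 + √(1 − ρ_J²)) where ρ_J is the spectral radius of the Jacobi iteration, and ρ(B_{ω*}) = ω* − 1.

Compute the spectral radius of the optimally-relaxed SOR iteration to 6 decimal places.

ρ_SOR = 0.847440

n=37: λ(B_J) = 1 − λ(A)/2 = cos(kπ/38); k=1 gives ρ_J = 0.996584.
1 − cos²(π/38) = sin²(π/38) ⇒ √(1−ρ_J²) = sin(π/38) = 0.0825793.
ω* = 2 / (1 + 0.0825793) = 2 / 1.0825793 ≈ 1.847440.
ρ_SOR = ω* − 1 = 1.847440 − 1 = 0.847440.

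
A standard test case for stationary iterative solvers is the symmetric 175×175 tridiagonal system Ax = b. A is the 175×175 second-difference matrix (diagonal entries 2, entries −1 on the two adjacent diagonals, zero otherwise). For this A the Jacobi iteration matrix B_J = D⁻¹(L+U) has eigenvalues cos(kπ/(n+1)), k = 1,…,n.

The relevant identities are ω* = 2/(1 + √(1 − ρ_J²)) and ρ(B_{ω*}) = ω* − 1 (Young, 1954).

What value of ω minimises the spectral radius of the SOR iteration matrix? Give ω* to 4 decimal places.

ω* = 1.9649

B_J for the 175×175 system has eigenvalues cos(kπ/176); ρ_J = cos(π/176) = 0.9998.
1 − cos²(π/176) = sin²(π/176) ⇒ √(1−ρ_J²) = sin(π/176) = 0.01785.
Then 2/(1+√(1−ρ_J²)) = 2/(1+0.01785); ω* = 2/1.01785 = 1.9649.
ρ_SOR = ω* − 1 ≈ 0.9649.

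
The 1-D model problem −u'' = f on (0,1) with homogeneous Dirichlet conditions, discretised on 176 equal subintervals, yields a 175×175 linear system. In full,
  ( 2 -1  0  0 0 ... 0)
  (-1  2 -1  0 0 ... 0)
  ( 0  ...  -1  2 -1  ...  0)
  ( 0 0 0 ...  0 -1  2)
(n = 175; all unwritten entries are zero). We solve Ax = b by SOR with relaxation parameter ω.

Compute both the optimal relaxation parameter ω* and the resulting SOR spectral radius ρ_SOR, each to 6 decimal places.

spectrum of D⁻¹(L+U) = {cos(kπ/176) : 1≤k≤175}; ρ_J = cos(π/176) = 0.999841.
1 − cos²(π/176) = sin²(π/176) ⇒ √(1−ρ_J²) = sin(π/176) = 0.0178490.
ω* = 2/(1+0.0178490) = 1.964928
ρ(B_{ω*}) = ω*−1 = 0.964928

ω* = 1.964928, ρ_SOR = 0.964928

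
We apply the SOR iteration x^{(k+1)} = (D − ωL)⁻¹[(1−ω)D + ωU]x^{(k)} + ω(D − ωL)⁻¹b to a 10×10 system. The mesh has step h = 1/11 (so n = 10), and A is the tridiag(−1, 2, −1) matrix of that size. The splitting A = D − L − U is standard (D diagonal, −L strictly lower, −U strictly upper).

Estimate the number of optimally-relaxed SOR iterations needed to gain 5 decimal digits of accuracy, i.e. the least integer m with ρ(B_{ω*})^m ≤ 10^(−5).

m = 20

spectrum of D⁻¹(L+U) = {cos(kπ/11) : 1≤k≤10}; ρ_J = cos(π/11) = 0.9594930.
√(1−ρ_J²) = |sin(π/11)| = 0.2817326
ω* = 2/(1+0.2817326) = 1.5603879
At ω = 1.5603879 every |λ(B_ω)| = ω−1, so ρ_SOR = 0.5603879.
Need (0.5603879)^m ≤ 10^(−5): m ≥ 5·ln10/|ln 0.5603879| = 11.5129/0.579126 = 19.880 ⇒ m = 20.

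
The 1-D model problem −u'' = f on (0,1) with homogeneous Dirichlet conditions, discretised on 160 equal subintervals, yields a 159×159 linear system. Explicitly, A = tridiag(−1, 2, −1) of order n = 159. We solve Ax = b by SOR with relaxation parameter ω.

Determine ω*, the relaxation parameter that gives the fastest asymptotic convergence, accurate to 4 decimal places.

ω* = 1.9615

With n=159, ρ(Jacobi) = cos(π/160) = 0.9998.
root = sin(π/160) = 0.01963  (since 1−cos² = sin²).
So ω* = 2/1.01963 = 1.9615 (Young).
and ρ(B_{ω*}) = 1.9615 − 1 = 0.9615.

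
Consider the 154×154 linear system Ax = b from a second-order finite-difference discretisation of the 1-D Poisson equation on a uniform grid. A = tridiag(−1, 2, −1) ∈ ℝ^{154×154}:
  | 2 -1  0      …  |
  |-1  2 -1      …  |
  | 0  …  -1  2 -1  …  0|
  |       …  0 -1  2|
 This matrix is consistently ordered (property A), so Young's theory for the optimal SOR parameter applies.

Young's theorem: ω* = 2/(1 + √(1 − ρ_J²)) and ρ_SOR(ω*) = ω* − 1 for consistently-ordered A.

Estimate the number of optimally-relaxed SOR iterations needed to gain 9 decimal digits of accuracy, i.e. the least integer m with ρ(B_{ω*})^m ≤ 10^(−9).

ρ_J = max_k |cos(kπ/155)| = cos(π/155) = 0.9997946
√(1−ρ_J²) simplifies to sin(π/155) = 0.0202670.
So ω* = 2/1.0202670 = 1.9602712 (Young).
At ω = 1.9602712 every |λ(B_ω)| = ω−1, so ρ_SOR = 0.9602712.
9·ln10 = 20.7233; −ln(0.9602712) = 0.0405395; m = ⌈20.7233/0.0405395⌉ = ⌈511.188⌉ = 512.

m = 512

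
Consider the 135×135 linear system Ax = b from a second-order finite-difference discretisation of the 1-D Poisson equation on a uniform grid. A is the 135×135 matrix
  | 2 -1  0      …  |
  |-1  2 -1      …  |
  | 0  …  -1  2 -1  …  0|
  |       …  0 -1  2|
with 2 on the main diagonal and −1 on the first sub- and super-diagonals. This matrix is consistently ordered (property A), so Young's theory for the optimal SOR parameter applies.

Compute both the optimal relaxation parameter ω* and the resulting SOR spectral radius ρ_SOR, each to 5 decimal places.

ω* = 1.95485, ρ_SOR = 0.95485

B_J for the 135×135 system has eigenvalues cos(kπ/136); ρ_J = cos(π/136) = 0.99973.
root = sin(π/136) = 0.023098  (since 1−cos² = sin²).
Young: ω* = 2/(1+√(1−ρ_J²)) = 2/(1+0.023098) = 2/1.023098 = 1.95485.
and ρ(B_{ω*}) = 1.95485 − 1 = 0.95485.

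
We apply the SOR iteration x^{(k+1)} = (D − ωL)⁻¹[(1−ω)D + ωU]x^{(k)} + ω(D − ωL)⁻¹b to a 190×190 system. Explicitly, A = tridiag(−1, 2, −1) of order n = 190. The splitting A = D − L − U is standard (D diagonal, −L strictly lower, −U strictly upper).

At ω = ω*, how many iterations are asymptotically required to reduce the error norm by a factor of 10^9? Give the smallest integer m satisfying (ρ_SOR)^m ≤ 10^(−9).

m = 630

With n=190, ρ(Jacobi) = cos(π/191) = 0.9998647.
1 − cos²(π/191) = sin²(π/191) ⇒ √(1−ρ_J²) = sin(π/191) = 0.0164474.
[ω*] 2 ÷ (1 + 0.0164474) = 2 ÷ 1.0164474 = 1.9676375.
ρ_SOR = ω* − 1 = 1.9676375 − 1 = 0.9676375.
9·ln10 = 20.7233; −ln(0.9676375) = 0.0328977; m = ⌈20.7233/0.0328977⌉ = ⌈629.932⌉ = 630.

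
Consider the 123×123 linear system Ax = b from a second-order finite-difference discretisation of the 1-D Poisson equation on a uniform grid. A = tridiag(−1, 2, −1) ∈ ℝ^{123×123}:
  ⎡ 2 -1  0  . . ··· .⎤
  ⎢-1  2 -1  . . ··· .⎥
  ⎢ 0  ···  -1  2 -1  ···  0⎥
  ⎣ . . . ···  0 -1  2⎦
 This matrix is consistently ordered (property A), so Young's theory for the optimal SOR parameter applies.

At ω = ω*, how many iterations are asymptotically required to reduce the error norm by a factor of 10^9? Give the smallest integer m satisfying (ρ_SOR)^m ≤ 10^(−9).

B_J for the 123×123 system has eigenvalues cos(kπ/124); ρ_J = cos(π/124) = 0.9996791.
√(1−ρ_J²) simplifies to sin(π/124) = 0.0253327.
[ω*] 2 ÷ (1 + 0.0253327) = 2 ÷ 1.0253327 = 1.9505864.
ρ_SOR = ω* − 1 = 1.9505864 − 1 = 0.9505864.
ρ_SOR^m ≤ 10^(−9) ⇔ m ≥ 9·ln10/(−ln 0.9505864) = 20.7233/0.0506762 = 408.936; m = ⌈408.936⌉ = 409.

m = 409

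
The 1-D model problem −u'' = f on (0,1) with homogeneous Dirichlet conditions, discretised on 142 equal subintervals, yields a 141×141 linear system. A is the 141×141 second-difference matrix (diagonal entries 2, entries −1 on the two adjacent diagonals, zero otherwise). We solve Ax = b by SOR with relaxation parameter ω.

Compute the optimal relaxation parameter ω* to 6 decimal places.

ρ_J = max_k |cos(kπ/142)| = cos(π/142) = 0.999755
√(1−ρ_J²) = |sin(π/142)| = 0.0221221
ω* = 2 / (1 + 0.0221221) = 2 / 1.0221221 ≈ 1.956713.
ρ_SOR = ω* − 1 = 1.956713 − 1 = 0.956713.

ω* = 1.956713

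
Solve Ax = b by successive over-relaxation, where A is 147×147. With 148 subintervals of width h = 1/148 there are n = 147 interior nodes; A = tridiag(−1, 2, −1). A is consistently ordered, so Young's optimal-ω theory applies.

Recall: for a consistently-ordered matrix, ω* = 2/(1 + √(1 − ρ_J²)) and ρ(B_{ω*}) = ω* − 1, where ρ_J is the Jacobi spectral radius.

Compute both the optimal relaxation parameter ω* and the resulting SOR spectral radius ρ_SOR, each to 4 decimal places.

spectrum of D⁻¹(L+U) = {cos(kπ/148) : 1≤k≤147}; ρ_J = cos(π/148) = 0.9998.
√(1 − cos²(π/148)) = sin(π/148) ≈ 0.02123.
ω* = 2 / (1 + 0.02123) = 2 / 1.02123 ≈ 1.9584.
ρ_SOR = ω* − 1 ≈ 0.9584.

ω* = 1.9584, ρ_SOR = 0.9584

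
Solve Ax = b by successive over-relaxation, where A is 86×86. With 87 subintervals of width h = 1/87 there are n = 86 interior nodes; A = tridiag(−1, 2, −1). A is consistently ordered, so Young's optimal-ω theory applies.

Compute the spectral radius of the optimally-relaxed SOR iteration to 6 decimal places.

With n=86, ρ(Jacobi) = cos(π/87) = 0.999348.
√(1−ρ_J²) simplifies to sin(π/87) = 0.0361024.
ω* = 2 / (1 + 0.0361024) = 2 / 1.0361024 ≈ 1.930311.
ρ(B_{ω*}) = ω*−1 = 0.930311

ρ_SOR = 0.930311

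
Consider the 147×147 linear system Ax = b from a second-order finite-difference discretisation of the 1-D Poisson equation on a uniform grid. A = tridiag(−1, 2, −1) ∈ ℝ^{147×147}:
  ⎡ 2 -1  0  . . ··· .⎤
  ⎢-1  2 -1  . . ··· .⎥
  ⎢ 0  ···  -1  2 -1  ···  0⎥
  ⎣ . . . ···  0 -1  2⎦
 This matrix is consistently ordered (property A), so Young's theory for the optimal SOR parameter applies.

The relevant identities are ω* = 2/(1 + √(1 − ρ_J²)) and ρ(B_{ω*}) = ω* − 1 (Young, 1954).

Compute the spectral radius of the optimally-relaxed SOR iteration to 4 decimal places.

ρ_SOR = 0.9584

With n=147, ρ(Jacobi) = cos(π/148) = 0.9998.
√(1−ρ_J²) simplifies to sin(π/148) = 0.02123.
So ω* = 2/1.02123 = 1.9584 (Young).
ρ_SOR = ω* − 1 ≈ 0.9584.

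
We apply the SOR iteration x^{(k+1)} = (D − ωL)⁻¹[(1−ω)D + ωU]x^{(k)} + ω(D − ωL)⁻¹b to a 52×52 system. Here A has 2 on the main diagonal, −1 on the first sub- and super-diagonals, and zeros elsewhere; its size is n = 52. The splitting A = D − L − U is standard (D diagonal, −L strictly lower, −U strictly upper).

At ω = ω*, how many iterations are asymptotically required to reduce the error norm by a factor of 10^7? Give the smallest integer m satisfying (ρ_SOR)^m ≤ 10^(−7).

[ρ_J] n=52: ρ(B_J) = cos(π/(n+1)) = cos(π/53) = 0.9982437.
√(1 − cos²(π/53)) = sin(π/53) ≈ 0.0592406.
ω* = 2/(1+0.0592406) = 1.8881451
At ω = 1.8881451 every |λ(B_ω)| = ω−1, so ρ_SOR = 0.8881451.
ρ_SOR^m ≤ 10^(−7) ⇔ m ≥ 7·ln10/(−ln 0.8881451) = 16.1181/0.11862 = 135.880; m = ⌈135.880⌉ = 136.

m = 136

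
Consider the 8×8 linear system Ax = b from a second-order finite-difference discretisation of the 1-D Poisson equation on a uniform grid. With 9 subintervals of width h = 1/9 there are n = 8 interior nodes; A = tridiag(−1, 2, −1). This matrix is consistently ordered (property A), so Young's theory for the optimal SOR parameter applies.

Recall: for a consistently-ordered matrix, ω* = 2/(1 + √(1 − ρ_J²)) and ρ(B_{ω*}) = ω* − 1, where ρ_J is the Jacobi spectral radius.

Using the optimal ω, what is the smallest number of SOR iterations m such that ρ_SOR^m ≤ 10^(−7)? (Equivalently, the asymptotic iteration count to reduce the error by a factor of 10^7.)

m = 23

n=8: λ(B_J) = 1 − λ(A)/2 = cos(kπ/9); k=1 gives ρ_J = 0.9396926.
root = sin(π/9) = 0.3420201  (since 1−cos² = sin²).
So ω* = 2/1.3420201 = 1.4902906 (Young).
[ρ_SOR] ω* − 1 = 0.4902906.
Need (0.4902906)^m ≤ 10^(−7): m ≥ 7·ln10/|ln 0.4902906| = 16.1181/0.712757 = 22.614 ⇒ m = 23.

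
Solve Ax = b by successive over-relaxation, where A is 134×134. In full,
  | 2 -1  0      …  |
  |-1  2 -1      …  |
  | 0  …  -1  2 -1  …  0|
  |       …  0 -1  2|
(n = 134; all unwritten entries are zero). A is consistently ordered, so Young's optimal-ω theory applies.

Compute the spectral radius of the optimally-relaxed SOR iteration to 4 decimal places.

ρ_SOR = 0.9545

n=134: λ(B_J) = 1 − λ(A)/2 = cos(kπ/135); k=1 gives ρ_J = 0.9997.
root = sin(π/135) = 0.02327  (since 1−cos² = sin²).
[ω*] 2 ÷ (1 + 0.02327) = 2 ÷ 1.02327 = 1.9545.
ρ(B_{ω*}) = ω*−1 = 0.9545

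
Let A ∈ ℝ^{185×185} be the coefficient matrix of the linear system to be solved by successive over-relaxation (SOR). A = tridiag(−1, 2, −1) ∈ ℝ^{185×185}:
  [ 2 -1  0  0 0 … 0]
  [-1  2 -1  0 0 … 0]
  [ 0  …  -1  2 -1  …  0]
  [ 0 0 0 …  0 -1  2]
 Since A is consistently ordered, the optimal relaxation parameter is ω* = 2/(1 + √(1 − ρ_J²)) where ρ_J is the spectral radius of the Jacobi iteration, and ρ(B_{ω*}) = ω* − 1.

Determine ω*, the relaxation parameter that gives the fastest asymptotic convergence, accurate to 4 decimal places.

ρ_J = max_k |cos(kπ/186)| = cos(π/186) = 0.9999
√(1−ρ_J²) = |sin(π/186)| = 0.01689
ω* = 2/(1 + 0.01689) = 2/1.01689 = 1.9668.
[ρ_SOR] ω* − 1 = 0.9668.

ω* = 1.9668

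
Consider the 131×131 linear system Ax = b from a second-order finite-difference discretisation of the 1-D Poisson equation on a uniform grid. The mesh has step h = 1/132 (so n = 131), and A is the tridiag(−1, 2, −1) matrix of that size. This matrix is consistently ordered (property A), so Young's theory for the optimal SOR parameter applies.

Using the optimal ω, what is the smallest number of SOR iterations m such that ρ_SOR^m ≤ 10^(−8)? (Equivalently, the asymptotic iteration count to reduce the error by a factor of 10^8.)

spectrum of D⁻¹(L+U) = {cos(kπ/132) : 1≤k≤131}; ρ_J = cos(π/132) = 0.9997168.
√(1−ρ_J²) = |sin(π/132)| = 0.0237977
ω* = 2/(1+0.0237977) = 1.9535109
and ρ(B_{ω*}) = 1.9535109 − 1 = 0.9535109.
(0.9535109)^m ≤ 10^{−8}  ⇒  m·ln(0.9535109) ≤ −8·ln10  ⇒  m ≥ 386.954  ⇒  m = 387

m = 387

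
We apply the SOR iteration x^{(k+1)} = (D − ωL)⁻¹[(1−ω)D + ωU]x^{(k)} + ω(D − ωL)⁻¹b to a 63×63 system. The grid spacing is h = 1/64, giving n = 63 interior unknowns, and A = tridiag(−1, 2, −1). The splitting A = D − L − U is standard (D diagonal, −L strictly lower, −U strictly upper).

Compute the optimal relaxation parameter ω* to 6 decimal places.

ω* = 1.906455

ρ_J = max_k |cos(kπ/64)| = cos(π/64) = 0.998795
√(1−ρ_J²) = |sin(π/64)| = 0.0490677
So ω* = 2/1.0490677 = 1.906455 (Young).
and ρ(B_{ω*}) = 1.906455 − 1 = 0.906455.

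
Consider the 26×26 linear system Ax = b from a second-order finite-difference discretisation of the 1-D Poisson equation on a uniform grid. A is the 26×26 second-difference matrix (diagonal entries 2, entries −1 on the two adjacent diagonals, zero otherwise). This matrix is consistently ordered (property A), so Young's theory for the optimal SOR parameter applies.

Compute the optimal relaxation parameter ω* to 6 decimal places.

ω* = 1.791966

ρ_J = max_k |cos(kπ/27)| = cos(π/27) = 0.993238
root = sin(π/27) = 0.1160929  (since 1−cos² = sin²).
ω* = 2/(1+0.1160929) = 1.791966
ρ_SOR = ω* − 1 ≈ 0.791966.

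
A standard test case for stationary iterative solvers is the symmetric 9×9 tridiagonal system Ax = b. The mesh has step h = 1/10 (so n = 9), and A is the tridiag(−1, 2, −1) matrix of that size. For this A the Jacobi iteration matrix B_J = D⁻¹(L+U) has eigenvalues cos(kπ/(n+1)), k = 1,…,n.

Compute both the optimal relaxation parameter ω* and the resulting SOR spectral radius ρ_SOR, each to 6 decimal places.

spectrum of D⁻¹(L+U) = {cos(kπ/10) : 1≤k≤9}; ρ_J = cos(π/10) = 0.951057.
√(1−ρ_J²) simplifies to sin(π/10) = 0.3090170.
[ω*] 2 ÷ (1 + 0.3090170) = 2 ÷ 1.3090170 = 1.527864.
At ω = 1.527864 every |λ(B_ω)| = ω−1, so ρ_SOR = 0.527864.

ω* = 1.527864, ρ_SOR = 0.527864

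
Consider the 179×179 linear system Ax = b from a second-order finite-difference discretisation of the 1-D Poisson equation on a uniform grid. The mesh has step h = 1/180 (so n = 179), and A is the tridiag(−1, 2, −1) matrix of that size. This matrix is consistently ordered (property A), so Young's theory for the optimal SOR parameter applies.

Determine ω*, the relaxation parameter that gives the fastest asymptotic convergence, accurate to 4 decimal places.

½·tridiag(1,0,1) at n=179: λ_k = cos(kπ/180); max |λ| at k=1 ⇒ ρ_J = cos(π/180) ≈ 0.9998.
√(1−ρ_J²) simplifies to sin(π/180) = 0.01745.
Then 2/(1+√(1−ρ_J²)) = 2/(1+0.01745); ω* = 2/1.01745 = 1.9657.
Hence ρ(B_{ω*}) = 1.9657 − 1 = 0.9657.

ω* = 1.9657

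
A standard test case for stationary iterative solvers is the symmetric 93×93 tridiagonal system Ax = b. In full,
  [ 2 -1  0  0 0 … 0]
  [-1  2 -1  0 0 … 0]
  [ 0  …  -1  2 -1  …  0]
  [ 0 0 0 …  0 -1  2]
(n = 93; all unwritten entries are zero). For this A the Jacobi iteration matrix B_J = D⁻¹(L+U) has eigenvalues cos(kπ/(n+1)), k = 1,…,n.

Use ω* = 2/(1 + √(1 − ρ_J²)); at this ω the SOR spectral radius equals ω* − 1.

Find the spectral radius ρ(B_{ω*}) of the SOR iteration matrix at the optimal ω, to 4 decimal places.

n=93: λ(B_J) = 1 − λ(A)/2 = cos(kπ/94); k=1 gives ρ_J = 0.9994.
1 − cos²(π/94) = sin²(π/94) ⇒ √(1−ρ_J²) = sin(π/94) = 0.03341.
ω* = 2/(1 + 0.03341) = 2/1.03341 = 1.9353.
ρ_SOR = ω* − 1 = 1.9353 − 1 = 0.9353.

ρ_SOR = 0.9353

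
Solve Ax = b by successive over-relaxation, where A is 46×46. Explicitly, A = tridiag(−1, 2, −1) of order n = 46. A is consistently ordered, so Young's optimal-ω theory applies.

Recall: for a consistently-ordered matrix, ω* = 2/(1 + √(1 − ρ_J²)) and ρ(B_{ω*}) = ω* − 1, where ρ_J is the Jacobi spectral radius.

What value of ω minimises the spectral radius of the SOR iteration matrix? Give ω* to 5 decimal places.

ρ_J = max_k |cos(kπ/47)| = cos(π/47) = 0.99777
1 − cos²(π/47) = sin²(π/47) ⇒ √(1−ρ_J²) = sin(π/47) = 0.066793.
[ω*] 2 ÷ (1 + 0.066793) = 2 ÷ 1.066793 = 1.87478.
[ρ_SOR] ω* − 1 = 0.87478.

ω* = 1.87478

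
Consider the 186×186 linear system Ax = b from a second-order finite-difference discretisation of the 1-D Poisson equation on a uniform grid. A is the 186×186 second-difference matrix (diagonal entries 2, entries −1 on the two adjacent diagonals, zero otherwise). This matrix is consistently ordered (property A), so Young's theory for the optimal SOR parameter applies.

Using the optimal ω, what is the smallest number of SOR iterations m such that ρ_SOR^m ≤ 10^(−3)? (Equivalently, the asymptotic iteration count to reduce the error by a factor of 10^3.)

m = 206

ρ_J = max_k |cos(kπ/187)| = cos(π/187) = 0.9998589
√(1 − cos²(π/187)) = sin(π/187) ≈ 0.0167992.
ω* = 2/(1 + 0.0167992) = 2/1.0167992 = 1.9669567.
ρ_SOR = ω* − 1 ≈ 0.9669567.
Need (0.9669567)^m ≤ 10^(−3): m ≥ 3·ln10/|ln 0.9669567| = 6.90776/0.0336016 = 205.578 ⇒ m = 206.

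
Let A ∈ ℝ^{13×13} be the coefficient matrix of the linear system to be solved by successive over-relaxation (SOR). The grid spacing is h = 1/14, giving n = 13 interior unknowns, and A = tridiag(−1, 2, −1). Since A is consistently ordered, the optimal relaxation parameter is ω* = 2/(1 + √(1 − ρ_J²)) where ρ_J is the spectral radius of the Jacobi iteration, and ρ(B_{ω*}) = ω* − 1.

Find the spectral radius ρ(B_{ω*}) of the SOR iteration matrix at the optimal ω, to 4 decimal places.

ρ_SOR = 0.6360

spectrum of D⁻¹(L+U) = {cos(kπ/14) : 1≤k≤13}; ρ_J = cos(π/14) = 0.9749.
√(1−ρ_J²) simplifies to sin(π/14) = 0.22252.
Young: ω* = 2/(1+√(1−ρ_J²)) = 2/(1+0.22252) = 2/1.22252 = 1.6360.
ρ_SOR = ω* − 1 ≈ 0.6360.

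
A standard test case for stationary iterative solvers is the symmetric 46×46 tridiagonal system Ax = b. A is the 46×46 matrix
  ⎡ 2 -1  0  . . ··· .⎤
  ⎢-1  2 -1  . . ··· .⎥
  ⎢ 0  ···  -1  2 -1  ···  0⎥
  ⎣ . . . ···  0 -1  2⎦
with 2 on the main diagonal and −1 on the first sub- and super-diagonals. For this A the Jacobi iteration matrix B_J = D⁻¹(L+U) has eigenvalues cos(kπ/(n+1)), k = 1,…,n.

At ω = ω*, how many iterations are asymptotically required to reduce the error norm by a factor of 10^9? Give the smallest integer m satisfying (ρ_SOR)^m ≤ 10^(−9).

m = 155

B_J for the 46×46 system has eigenvalues cos(kπ/47); ρ_J = cos(π/47) = 0.9977669.
√(1−ρ_J²) = |sin(π/47)| = 0.0667926
ω* = 2/(1 + 0.0667926) = 2/1.0667926 = 1.8747787.
Hence ρ(B_{ω*}) = 1.8747787 − 1 = 0.8747787.
m ≥ 9·ln10 / (−ln 0.8747787) = 154.901; smallest integer m = 155.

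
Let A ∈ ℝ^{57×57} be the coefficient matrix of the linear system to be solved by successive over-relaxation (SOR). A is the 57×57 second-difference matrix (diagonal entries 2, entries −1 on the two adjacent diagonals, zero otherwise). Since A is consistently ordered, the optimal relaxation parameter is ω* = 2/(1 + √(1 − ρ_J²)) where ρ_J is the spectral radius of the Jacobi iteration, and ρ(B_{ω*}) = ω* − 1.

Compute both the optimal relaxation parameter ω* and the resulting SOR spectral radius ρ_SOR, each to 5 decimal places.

ω* = 1.89728, ρ_SOR = 0.89728

[ρ_J] n=57: ρ(B_J) = cos(π/(n+1)) = cos(π/58) = 0.99853.
√(1−ρ_J²) simplifies to sin(π/58) = 0.054139.
Young: ω* = 2/(1+√(1−ρ_J²)) = 2/(1+0.054139) = 2/1.054139 = 1.89728.
Hence ρ(B_{ω*}) = 1.89728 − 1 = 0.89728.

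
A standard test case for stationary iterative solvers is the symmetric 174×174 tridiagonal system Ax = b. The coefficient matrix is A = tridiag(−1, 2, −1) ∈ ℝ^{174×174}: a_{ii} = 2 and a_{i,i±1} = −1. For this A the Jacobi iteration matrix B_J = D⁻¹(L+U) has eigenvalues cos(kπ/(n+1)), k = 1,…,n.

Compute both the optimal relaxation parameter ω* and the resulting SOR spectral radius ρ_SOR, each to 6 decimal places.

[ρ_J] n=174: ρ(B_J) = cos(π/(n+1)) = cos(π/175) = 0.999839.
√(1 − cos²(π/175)) = sin(π/175) ≈ 0.0179510.
ω* = 2/(1 + 0.0179510) = 2/1.0179510 = 1.964731.
At ω = 1.964731 every |λ(B_ω)| = ω−1, so ρ_SOR = 0.964731.

ω* = 1.964731, ρ_SOR = 0.964731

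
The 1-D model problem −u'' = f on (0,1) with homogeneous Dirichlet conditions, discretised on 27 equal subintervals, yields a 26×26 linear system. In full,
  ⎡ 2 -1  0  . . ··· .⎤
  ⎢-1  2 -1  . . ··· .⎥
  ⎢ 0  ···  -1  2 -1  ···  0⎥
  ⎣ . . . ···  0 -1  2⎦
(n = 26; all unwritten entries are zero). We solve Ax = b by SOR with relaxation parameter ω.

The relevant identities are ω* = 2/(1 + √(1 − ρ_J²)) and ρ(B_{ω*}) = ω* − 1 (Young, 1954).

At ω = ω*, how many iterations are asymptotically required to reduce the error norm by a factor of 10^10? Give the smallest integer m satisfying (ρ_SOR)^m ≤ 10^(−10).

ρ_J = max_k |cos(kπ/27)| = cos(π/27) = 0.9932384
√(1−ρ_J²) simplifies to sin(π/27) = 0.1160929.
ω* = 2/(1 + 0.1160929) = 2/1.1160929 = 1.7919655.
ρ_SOR = ω* − 1 ≈ 0.7919655.
10·ln10 = 23.0259; −ln(0.7919655) = 0.233237; m = ⌈23.0259/0.233237⌉ = ⌈98.723⌉ = 99.

m = 99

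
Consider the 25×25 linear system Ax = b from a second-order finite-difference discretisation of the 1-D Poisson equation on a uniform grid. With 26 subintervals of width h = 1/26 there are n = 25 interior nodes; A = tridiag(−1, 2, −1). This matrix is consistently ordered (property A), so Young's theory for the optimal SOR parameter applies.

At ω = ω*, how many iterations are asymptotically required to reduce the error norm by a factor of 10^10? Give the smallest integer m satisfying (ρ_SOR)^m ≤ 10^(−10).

spectrum of D⁻¹(L+U) = {cos(kπ/26) : 1≤k≤25}; ρ_J = cos(π/26) = 0.9927089.
√(1−ρ_J²) = |sin(π/26)| = 0.1205367
[ω*] 2 ÷ (1 + 0.1205367) = 2 ÷ 1.1205367 = 1.7848590.
Hence ρ(B_{ω*}) = 1.7848590 − 1 = 0.7848590.
(0.7848590)^m ≤ 10^{−10}  ⇒  m·ln(0.7848590) ≤ −10·ln10  ⇒  m ≥ 95.050  ⇒  m = 96

m = 96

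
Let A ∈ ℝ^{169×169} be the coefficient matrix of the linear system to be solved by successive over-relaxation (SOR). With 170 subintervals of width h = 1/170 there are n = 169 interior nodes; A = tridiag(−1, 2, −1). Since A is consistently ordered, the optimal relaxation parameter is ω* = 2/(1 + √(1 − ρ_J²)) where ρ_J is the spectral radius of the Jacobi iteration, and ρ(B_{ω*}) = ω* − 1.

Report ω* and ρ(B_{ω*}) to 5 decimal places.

ω* = 1.96371, ρ_SOR = 0.96371

[ρ_J] n=169: ρ(B_J) = cos(π/(n+1)) = cos(π/170) = 0.99983.
√(1−ρ_J²) = |sin(π/170)| = 0.018479
Young: ω* = 2/(1+√(1−ρ_J²)) = 2/(1+0.018479) = 2/1.018479 = 1.96371.
ρ(B_{ω*}) = ω*−1 = 0.96371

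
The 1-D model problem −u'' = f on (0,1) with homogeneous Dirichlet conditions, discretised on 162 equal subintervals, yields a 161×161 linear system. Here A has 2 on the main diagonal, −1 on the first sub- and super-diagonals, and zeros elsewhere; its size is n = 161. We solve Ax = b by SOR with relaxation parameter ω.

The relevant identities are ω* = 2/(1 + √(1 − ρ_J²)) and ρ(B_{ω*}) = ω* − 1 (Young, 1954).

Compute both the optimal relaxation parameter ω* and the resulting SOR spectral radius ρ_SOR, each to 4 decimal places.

ω* = 1.9620, ρ_SOR = 0.9620

ρ_J = max_k |cos(kπ/162)| = cos(π/162) = 0.9998
√(1 − cos²(π/162)) = sin(π/162) ≈ 0.01939.
So ω* = 2/1.01939 = 1.9620 (Young).
ρ_SOR = ω* − 1 ≈ 0.9620.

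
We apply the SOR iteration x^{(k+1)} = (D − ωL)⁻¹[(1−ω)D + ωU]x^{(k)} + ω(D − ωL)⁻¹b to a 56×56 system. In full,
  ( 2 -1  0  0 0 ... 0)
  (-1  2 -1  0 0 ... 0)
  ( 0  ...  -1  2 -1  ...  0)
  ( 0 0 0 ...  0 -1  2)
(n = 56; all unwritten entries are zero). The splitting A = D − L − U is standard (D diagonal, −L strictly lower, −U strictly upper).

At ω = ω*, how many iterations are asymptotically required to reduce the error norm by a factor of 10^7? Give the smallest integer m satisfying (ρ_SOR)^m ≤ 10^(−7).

[ρ_J] n=56: ρ(B_J) = cos(π/(n+1)) = cos(π/57) = 0.9984815.
1 − cos²(π/57) = sin²(π/57) ⇒ √(1−ρ_J²) = sin(π/57) = 0.0550878.
ω* = 2 / (1 + 0.0550878) = 2 / 1.0550878 ≈ 1.8955768.
ρ(B_{ω*}) = ω*−1 = 0.8955768
Need (0.8955768)^m ≤ 10^(−7): m ≥ 7·ln10/|ln 0.8955768| = 16.1181/0.110287 = 146.147 ⇒ m = 147.

m = 147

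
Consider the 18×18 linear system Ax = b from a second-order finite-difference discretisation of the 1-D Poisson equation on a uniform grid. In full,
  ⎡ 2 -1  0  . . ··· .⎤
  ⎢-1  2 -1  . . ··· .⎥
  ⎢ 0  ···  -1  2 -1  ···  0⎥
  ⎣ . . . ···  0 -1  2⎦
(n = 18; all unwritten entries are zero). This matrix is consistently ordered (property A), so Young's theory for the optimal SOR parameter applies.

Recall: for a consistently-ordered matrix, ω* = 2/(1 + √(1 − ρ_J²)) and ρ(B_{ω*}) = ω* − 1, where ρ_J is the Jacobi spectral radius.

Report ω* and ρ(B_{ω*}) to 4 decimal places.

ω* = 1.7173, ρ_SOR = 0.7173

ρ_J = max_k |cos(kπ/19)| = cos(π/19) = 0.9864
root = sin(π/19) = 0.16459  (since 1−cos² = sin²).
So ω* = 2/1.16459 = 1.7173 (Young).
ρ_SOR = ω* − 1 ≈ 0.7173.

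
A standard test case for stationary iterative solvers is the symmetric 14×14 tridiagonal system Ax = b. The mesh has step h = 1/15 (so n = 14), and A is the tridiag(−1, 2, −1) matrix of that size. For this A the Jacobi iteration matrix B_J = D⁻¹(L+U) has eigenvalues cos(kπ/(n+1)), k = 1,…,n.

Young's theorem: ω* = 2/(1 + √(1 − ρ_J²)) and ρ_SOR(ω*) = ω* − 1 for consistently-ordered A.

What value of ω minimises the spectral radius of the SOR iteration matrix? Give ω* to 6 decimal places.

ω* = 1.655750

n=14: λ(B_J) = 1 − λ(A)/2 = cos(kπ/15); k=1 gives ρ_J = 0.978148.
√(1−ρ_J²) simplifies to sin(π/15) = 0.2079117.
ω* = 2 / (1 + 0.2079117) = 2 / 1.2079117 ≈ 1.655750.
Hence ρ(B_{ω*}) = 1.655750 − 1 = 0.655750.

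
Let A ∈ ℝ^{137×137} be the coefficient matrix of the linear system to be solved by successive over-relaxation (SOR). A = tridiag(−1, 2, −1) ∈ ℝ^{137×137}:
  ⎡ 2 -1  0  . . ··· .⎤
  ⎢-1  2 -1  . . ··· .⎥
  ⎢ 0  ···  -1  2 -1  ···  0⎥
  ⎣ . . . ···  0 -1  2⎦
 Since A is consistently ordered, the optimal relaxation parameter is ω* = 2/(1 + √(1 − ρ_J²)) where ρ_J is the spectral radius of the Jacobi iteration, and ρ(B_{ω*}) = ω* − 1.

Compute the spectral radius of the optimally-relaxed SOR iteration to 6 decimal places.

ρ_SOR = 0.955487

n=137: λ(B_J) = 1 − λ(A)/2 = cos(kπ/138); k=1 gives ρ_J = 0.999741.
1 − cos²(π/138) = sin²(π/138) ⇒ √(1−ρ_J²) = sin(π/138) = 0.0227632.
[ω*] 2 ÷ (1 + 0.0227632) = 2 ÷ 1.0227632 = 1.955487.
ρ_SOR = ω* − 1 = 1.955487 − 1 = 0.955487.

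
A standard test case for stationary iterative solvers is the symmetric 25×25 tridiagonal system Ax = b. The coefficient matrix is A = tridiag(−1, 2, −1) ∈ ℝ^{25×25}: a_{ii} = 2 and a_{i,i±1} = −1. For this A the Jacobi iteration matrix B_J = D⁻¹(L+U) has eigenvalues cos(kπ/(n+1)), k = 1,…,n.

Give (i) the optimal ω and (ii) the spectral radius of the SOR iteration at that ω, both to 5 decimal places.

ω* = 1.78486, ρ_SOR = 0.78486

ρ_J = max_k |cos(kπ/26)| = cos(π/26) = 0.99271
√(1−ρ_J²) = |sin(π/26)| = 0.120537
[ω*] 2 ÷ (1 + 0.120537) = 2 ÷ 1.120537 = 1.78486.
At ω = 1.78486 every |λ(B_ω)| = ω−1, so ρ_SOR = 0.78486.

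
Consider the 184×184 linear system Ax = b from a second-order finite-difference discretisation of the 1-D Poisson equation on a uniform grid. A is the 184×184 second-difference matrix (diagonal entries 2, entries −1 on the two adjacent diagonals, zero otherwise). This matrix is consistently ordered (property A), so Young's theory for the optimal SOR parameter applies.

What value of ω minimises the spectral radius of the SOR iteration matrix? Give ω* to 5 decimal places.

ω* = 1.96661

[ρ_J] n=184: ρ(B_J) = cos(π/(n+1)) = cos(π/185) = 0.99986.
√(1 − cos²(π/185)) = sin(π/185) ≈ 0.016981.
ω* = 2/(1+0.016981) = 1.96661
Hence ρ(B_{ω*}) = 1.96661 − 1 = 0.96661.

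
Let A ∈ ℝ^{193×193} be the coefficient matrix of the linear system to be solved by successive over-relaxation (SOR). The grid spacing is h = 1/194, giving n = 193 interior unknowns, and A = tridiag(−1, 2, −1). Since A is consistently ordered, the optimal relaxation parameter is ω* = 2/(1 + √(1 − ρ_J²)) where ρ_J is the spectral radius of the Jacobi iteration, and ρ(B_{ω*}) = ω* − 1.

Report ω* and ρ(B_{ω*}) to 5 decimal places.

n=193: λ(B_J) = 1 − λ(A)/2 = cos(kπ/194); k=1 gives ρ_J = 0.99987.
√(1−ρ_J²) simplifies to sin(π/194) = 0.016193.
ω* = 2 / (1 + 0.016193) = 2 / 1.016193 ≈ 1.96813.
ρ(B_{ω*}) = ω*−1 = 0.96813

ω* = 1.96813, ρ_SOR = 0.96813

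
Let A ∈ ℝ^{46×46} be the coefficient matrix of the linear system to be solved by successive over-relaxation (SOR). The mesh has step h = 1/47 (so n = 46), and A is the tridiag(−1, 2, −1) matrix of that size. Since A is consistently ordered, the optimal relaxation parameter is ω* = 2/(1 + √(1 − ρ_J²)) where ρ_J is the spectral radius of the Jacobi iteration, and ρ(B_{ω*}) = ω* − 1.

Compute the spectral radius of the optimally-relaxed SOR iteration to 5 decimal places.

ρ_SOR = 0.87478

n=46: λ(B_J) = 1 − λ(A)/2 = cos(kπ/47); k=1 gives ρ_J = 0.99777.
√(1−ρ_J²) = |sin(π/47)| = 0.066793
Then 2/(1+√(1−ρ_J²)) = 2/(1+0.066793); ω* = 2/1.066793 = 1.87478.
ρ_SOR = ω* − 1 ≈ 0.87478.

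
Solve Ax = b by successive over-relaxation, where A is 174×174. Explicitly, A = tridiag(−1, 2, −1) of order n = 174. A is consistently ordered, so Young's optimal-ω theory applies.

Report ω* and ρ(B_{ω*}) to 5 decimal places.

With n=174, ρ(Jacobi) = cos(π/175) = 0.99984.
1 − cos²(π/175) = sin²(π/175) ⇒ √(1−ρ_J²) = sin(π/175) = 0.017951.
[ω*] 2 ÷ (1 + 0.017951) = 2 ÷ 1.017951 = 1.96473.
Hence ρ(B_{ω*}) = 1.96473 − 1 = 0.96473.

ω* = 1.96473, ρ_SOR = 0.96473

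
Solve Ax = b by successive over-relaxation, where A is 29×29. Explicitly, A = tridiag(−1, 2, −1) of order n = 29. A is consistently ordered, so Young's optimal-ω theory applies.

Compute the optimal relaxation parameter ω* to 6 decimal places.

ω* = 1.810727

n=29: λ(B_J) = 1 − λ(A)/2 = cos(kπ/30); k=1 gives ρ_J = 0.994522.
1 − cos²(π/30) = sin²(π/30) ⇒ √(1−ρ_J²) = sin(π/30) = 0.1045285.
ω* = 2 / (1 + 0.1045285) = 2 / 1.1045285 ≈ 1.810727.
ρ_SOR = ω* − 1 ≈ 0.810727.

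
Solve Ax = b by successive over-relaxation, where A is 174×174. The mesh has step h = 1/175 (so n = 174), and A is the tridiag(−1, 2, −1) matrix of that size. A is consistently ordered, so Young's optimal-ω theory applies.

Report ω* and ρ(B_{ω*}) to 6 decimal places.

ρ_J = max_k |cos(kπ/175)| = cos(π/175) = 0.999839
√(1−ρ_J²) = |sin(π/175)| = 0.0179510
ω* = 2 / (1 + 0.0179510) = 2 / 1.0179510 ≈ 1.964731.
[ρ_SOR] ω* − 1 = 0.964731.

ω* = 1.964731, ρ_SOR = 0.964731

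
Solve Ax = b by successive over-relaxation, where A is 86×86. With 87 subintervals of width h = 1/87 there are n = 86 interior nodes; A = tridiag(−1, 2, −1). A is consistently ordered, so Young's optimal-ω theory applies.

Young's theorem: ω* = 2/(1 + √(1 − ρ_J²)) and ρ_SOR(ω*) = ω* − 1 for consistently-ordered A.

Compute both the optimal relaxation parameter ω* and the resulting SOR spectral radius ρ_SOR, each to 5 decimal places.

[ρ_J] n=86: ρ(B_J) = cos(π/(n+1)) = cos(π/87) = 0.99935.
√(1 − cos²(π/87)) = sin(π/87) ≈ 0.036102.
ω* = 2 / (1 + 0.036102) = 2 / 1.036102 ≈ 1.93031.
and ρ(B_{ω*}) = 1.93031 − 1 = 0.93031.

ω* = 1.93031, ρ_SOR = 0.93031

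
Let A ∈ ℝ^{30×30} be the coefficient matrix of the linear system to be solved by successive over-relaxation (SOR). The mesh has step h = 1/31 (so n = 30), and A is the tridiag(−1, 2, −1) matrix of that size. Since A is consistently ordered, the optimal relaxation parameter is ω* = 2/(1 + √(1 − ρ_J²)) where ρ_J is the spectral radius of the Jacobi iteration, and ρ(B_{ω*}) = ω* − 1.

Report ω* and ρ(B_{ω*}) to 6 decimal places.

ω* = 1.816253, ρ_SOR = 0.816253

spectrum of D⁻¹(L+U) = {cos(kπ/31) : 1≤k≤30}; ρ_J = cos(π/31) = 0.994869.
√(1−ρ_J²) simplifies to sin(π/31) = 0.1011683.
ω* = 2/(1+0.1011683) = 1.816253
ρ(B_{ω*}) = ω*−1 = 0.816253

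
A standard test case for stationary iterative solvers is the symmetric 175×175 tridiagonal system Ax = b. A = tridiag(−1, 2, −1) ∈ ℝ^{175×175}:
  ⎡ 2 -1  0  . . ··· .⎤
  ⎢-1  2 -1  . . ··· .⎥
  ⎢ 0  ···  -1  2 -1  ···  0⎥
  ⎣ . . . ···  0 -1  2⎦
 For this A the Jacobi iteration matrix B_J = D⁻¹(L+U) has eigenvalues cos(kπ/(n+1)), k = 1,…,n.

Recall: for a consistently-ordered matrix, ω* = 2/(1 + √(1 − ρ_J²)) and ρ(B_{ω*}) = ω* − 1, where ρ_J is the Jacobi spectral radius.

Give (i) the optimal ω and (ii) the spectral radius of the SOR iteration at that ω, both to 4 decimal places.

ω* = 1.9649, ρ_SOR = 0.9649

ρ_J = max_k |cos(kπ/176)| = cos(π/176) = 0.9998
√(1 − cos²(π/176)) = sin(π/176) ≈ 0.01785.
ω* = 2 / (1 + 0.01785) = 2 / 1.01785 ≈ 1.9649.
ρ_SOR = ω* − 1 = 1.9649 − 1 = 0.9649.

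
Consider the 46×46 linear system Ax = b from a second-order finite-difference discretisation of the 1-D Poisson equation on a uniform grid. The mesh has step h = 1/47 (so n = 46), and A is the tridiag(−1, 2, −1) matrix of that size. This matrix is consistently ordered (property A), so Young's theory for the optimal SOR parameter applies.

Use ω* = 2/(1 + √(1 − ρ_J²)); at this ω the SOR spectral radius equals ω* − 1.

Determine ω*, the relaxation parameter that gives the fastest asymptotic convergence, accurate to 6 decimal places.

ρ_J = max_k |cos(kπ/47)| = cos(π/47) = 0.997767
1 − cos²(π/47) = sin²(π/47) ⇒ √(1−ρ_J²) = sin(π/47) = 0.0667926.
ω* = 2/(1+0.0667926) = 1.874779
Hence ρ(B_{ω*}) = 1.874779 − 1 = 0.874779.

ω* = 1.874779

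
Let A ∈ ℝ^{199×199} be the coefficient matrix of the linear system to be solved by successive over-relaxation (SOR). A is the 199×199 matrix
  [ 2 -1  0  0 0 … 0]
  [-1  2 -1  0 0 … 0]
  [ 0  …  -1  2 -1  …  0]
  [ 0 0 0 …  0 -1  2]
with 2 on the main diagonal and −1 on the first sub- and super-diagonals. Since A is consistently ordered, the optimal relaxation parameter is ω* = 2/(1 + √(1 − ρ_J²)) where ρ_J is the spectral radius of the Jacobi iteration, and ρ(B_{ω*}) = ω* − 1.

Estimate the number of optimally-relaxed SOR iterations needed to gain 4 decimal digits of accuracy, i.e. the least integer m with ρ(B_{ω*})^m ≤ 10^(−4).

m = 294

B_J for the 199×199 system has eigenvalues cos(kπ/200); ρ_J = cos(π/200) = 0.9998766.
√(1 − cos²(π/200)) = sin(π/200) ≈ 0.0157073.
ω* = 2/(1 + 0.0157073) = 2/1.0157073 = 1.9690712.
Hence ρ(B_{ω*}) = 1.9690712 − 1 = 0.9690712.
For 4 digits: m = 4·ln10 / (−ln 0.9690712) = 9.21034/0.0314172 = 293.162; round up → m = 294.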